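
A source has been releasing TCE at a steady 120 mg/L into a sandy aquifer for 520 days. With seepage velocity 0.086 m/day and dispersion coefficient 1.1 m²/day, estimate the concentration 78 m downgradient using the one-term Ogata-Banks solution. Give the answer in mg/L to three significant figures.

For a continuous step input, C/C₀ ≈ ½·erfc((x−vt)/(2√(Dt))).
vt = 0.086 × 520 = 44.72 m and 2√(Dt) = 2√(1.1 × 520) = 47.83 m.
Argument (x−vt)/(2√(Dt)) = (78 − 44.72)/47.83 = 0.6958; ½·erfc(0.6958) = 0.1626.
C = 120 × 0.1626 = 19.5 mg/L.

19.5 mg/L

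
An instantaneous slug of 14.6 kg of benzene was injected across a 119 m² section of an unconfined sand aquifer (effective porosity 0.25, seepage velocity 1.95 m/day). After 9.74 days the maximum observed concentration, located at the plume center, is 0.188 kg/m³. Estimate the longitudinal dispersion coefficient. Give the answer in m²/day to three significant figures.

At the plume center C_max = M/(n_e·A·√(4πDt)), so D = M²/(4πt·(n_e·A·C_max)²).
n_e·A·C_max = 0.25 × 119 × 0.188 = 5.593 kg/m.
D = 14.6²/(4π × 9.74 × 5.593²) = 0.0557 m²/day.

0.0557 m²/day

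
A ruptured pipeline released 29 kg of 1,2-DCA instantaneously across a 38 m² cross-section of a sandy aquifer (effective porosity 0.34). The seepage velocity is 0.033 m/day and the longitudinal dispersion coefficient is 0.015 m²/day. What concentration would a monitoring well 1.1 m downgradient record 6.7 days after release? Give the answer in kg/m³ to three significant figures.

0.292 kg/m³

For an instantaneous plane source, C(x,t) = M/(n_e·A·√(4πDt)) · exp(−(x−vt)²/(4Dt)), with n_e·A the pore (flow) area.
Plume center vt = 0.033 × 6.7 = 0.2211 m, so the well at 1.1 m is 0.8789 m downgradient of the peak.
√(4πDt) = 1.124 m, giving peak height M/(n_e·A·√(4πDt)) = 29/(0.34 × 38 × 1.124) = 1.997 kg/m³.
(x−vt)²/(4Dt) = (0.8789)²/(4 × 0.015 × 6.7) = 1.922; exp(−1.922) = 0.1463.
C = 1.997 × 0.1463 = 0.292 kg/m³.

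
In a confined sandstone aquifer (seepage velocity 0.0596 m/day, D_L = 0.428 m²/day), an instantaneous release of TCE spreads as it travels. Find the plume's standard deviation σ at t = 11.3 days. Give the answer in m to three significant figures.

3.11 m

Dispersive spreading gives a Gaussian with σ² = 2Dt; advection only shifts the center.
σ = √(2 × 0.428 × 11.3) = 3.11 m.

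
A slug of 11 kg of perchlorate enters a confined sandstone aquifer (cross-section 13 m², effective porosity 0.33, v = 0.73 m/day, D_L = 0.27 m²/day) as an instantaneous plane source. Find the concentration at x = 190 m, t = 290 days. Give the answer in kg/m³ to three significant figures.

0.0182 kg/m³

For an instantaneous plane source, C(x,t) = M/(n_e·A·√(4πDt)) · exp(−(x−vt)²/(4Dt)), with n_e·A the pore (flow) area.
Plume center vt = 0.73 × 290 = 211.7 m, so the well at 190 m is 21.7 m upgradient of the peak.
√(4πDt) = 31.37 m, giving peak height M/(n_e·A·√(4πDt)) = 11/(0.33 × 13 × 31.37) = 0.08174 kg/m³.
(x−vt)²/(4Dt) = (-21.7)²/(4 × 0.27 × 290) = 1.503; exp(−1.503) = 0.2225.
C = 0.08174 × 0.2225 = 0.0182 kg/m³.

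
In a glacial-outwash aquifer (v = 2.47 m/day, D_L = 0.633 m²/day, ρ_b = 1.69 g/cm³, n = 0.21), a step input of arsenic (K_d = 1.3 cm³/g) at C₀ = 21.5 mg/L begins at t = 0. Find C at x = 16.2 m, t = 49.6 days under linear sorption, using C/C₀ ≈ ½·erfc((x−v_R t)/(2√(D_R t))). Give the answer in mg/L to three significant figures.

Retardation factor R = 1 + ρ_b·K_d/n = 1 + 1.69 × 1.3/0.21 = 11.46.
Sorption retards both mechanisms: v_R = v/R = 0.2155 m/day, D_R = D/R = 0.05524 m²/day.
v_R·t = 0.2155 × 49.6 = 10.6888 m; 2√(D_R t) = 3.311 m; argument = (16.2 − 10.6888)/3.311 = 1.665.
C = C₀ × ½·erfc(1.665) = 21.5 × 0.009270 = 0.199 mg/L.

0.199 mg/L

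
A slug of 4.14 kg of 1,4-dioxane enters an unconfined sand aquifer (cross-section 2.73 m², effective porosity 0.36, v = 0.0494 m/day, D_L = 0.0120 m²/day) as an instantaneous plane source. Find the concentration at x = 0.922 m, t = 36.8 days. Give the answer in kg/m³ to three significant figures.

1.14 kg/m³

For an instantaneous plane source, C(x,t) = M/(n_e·A·√(4πDt)) · exp(−(x−vt)²/(4Dt)), with n_e·A the pore (flow) area.
Plume center vt = 0.0494 × 36.8 = 1.81792 m, so the well at 0.922 m is 0.89592 m upgradient of the peak.
√(4πDt) = 2.356 m, giving peak height M/(n_e·A·√(4πDt)) = 4.14/(0.36 × 2.73 × 2.356) = 1.788 kg/m³.
(x−vt)²/(4Dt) = (-0.89592)²/(4 × 0.0120 × 36.8) = 0.4544; exp(−0.4544) = 0.6348.
C = 1.788 × 0.6348 = 1.14 kg/m³.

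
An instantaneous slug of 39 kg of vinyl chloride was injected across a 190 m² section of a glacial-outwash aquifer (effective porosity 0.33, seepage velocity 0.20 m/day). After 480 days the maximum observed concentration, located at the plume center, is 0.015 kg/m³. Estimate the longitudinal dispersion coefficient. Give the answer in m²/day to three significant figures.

0.285 m²/day

At the plume center C_max = M/(n_e·A·√(4πDt)), so D = M²/(4πt·(n_e·A·C_max)²).
n_e·A·C_max = 0.33 × 190 × 0.015 = 0.9405 kg/m.
D = 39²/(4π × 480 × 0.9405²) = 0.285 m²/day.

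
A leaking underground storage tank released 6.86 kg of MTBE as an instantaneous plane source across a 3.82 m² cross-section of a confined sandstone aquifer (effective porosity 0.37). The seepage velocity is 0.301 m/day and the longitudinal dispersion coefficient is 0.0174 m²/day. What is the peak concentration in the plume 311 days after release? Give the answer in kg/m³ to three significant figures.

The peak of an instantaneous 1D plume sits at x = vt; there the Gaussian factor is 1 and C_max = M/(n_e·A·√(4πDt)), where n_e·A is the pore area the mass is dissolved in.
√(4πDt) = √(4π × 0.0174 × 311) = 8.246 m, so C_max = 6.86/(0.37 × 3.82 × 8.246) = 0.589 kg/m³.

0.589 kg/m³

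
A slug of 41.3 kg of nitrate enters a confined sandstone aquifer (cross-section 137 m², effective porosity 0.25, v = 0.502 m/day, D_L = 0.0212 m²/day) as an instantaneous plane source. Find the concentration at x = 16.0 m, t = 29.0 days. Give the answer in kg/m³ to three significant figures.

0.186 kg/m³

For an instantaneous plane source, C(x,t) = M/(n_e·A·√(4πDt)) · exp(−(x−vt)²/(4Dt)), with n_e·A the pore (flow) area.
Plume center vt = 0.502 × 29.0 = 14.558 m, so the well at 16.0 m is 1.442 m downgradient of the peak.
√(4πDt) = 2.780 m, giving peak height M/(n_e·A·√(4πDt)) = 41.3/(0.25 × 137 × 2.780) = 0.4338 kg/m³.
(x−vt)²/(4Dt) = (1.442)²/(4 × 0.0212 × 29.0) = 0.8455; exp(−0.8455) = 0.4293.
C = 0.4338 × 0.4293 = 0.186 kg/m³.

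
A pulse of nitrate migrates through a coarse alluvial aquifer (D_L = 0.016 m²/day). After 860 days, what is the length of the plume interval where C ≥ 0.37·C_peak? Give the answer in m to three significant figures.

The plume is Gaussian with σ = √(2Dt) = √(2 × 0.016 × 860) = 5.246 m.
C/C_peak = exp(−Δx²/(2σ²)) = 0.37 ⇒ Δx = σ·√(−2 ln 0.37) = 5.246 × 1.410 = 7.397 m.
Width = 2Δx = 14.8 m.

14.8 m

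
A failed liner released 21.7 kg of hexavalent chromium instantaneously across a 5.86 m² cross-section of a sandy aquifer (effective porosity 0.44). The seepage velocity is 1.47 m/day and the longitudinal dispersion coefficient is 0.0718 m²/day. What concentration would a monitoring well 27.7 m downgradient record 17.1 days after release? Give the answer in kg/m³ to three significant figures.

For an instantaneous plane source, C(x,t) = M/(n_e·A·√(4πDt)) · exp(−(x−vt)²/(4Dt)), with n_e·A the pore (flow) area.
Plume center vt = 1.47 × 17.1 = 25.137 m, so the well at 27.7 m is 2.563 m downgradient of the peak.
√(4πDt) = 3.928 m, giving peak height M/(n_e·A·√(4πDt)) = 21.7/(0.44 × 5.86 × 3.928) = 2.143 kg/m³.
(x−vt)²/(4Dt) = (2.563)²/(4 × 0.0718 × 17.1) = 1.338; exp(−1.338) = 0.2624.
C = 2.143 × 0.2624 = 0.562 kg/m³.

0.562 kg/m³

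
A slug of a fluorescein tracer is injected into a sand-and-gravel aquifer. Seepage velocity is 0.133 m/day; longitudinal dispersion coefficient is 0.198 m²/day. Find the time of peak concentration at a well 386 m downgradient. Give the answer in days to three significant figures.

2890 days

For the 1D instantaneous-source solution, setting ∂C/∂t = 0 at fixed x gives v²t² + 2Dt − x² = 0, so t = (√(D² + v²x²) − D)/v².
√(D² + v²x²) = √(0.198² + 0.133² × 386²) = 51.34; v² = 0.017689.
t = (51.34 − 0.198)/0.017689 = 2890 days (vs. the pure-advection estimate x/v = 2900 d).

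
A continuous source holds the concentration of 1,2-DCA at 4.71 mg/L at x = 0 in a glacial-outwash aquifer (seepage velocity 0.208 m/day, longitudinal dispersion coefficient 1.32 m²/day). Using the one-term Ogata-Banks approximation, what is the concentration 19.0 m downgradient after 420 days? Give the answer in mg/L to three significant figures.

4.62 mg/L

For a continuous step input, C/C₀ ≈ ½·erfc((x−vt)/(2√(Dt))).
vt = 0.208 × 420 = 87.36 m and 2√(Dt) = 2√(1.32 × 420) = 47.09 m.
Argument (x−vt)/(2√(Dt)) = (19.0 − 87.36)/47.09 = -1.452; ½·erfc(-1.452) = 0.9800.
C = 4.71 × 0.9800 = 4.62 mg/L.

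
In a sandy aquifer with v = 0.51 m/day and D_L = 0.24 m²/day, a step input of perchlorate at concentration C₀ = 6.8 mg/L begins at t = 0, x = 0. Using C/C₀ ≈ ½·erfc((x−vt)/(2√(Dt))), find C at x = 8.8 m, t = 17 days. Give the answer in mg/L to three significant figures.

3.28 mg/L

For a continuous step input, C/C₀ ≈ ½·erfc((x−vt)/(2√(Dt))).
vt = 0.51 × 17 = 8.67 m and 2√(Dt) = 2√(0.24 × 17) = 4.040 m.
Argument (x−vt)/(2√(Dt)) = (8.8 − 8.67)/4.040 = 0.03218; ½·erfc(0.03218) = 0.4819.
C = 6.8 × 0.4819 = 3.28 mg/L.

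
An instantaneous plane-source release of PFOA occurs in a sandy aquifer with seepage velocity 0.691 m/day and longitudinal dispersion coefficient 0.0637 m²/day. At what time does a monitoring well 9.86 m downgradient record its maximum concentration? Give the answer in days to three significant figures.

14.1 days

For the 1D instantaneous-source solution, setting ∂C/∂t = 0 at fixed x gives v²t² + 2Dt − x² = 0, so t = (√(D² + v²x²) − D)/v².
√(D² + v²x²) = √(0.0637² + 0.691² × 9.86²) = 6.814; v² = 0.477481.
t = (6.814 − 0.0637)/0.477481 = 14.1 days (vs. the pure-advection estimate x/v = 14.3 d).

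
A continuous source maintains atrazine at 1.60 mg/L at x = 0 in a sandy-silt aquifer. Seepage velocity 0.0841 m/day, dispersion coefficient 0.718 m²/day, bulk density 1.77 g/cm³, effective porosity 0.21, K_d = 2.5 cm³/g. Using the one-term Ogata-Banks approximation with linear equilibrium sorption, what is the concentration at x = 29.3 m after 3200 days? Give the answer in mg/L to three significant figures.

0.189 mg/L

Retardation factor R = 1 + ρ_b·K_d/n = 1 + 1.77 × 2.5/0.21 = 22.07.
Sorption retards both mechanisms: v_R = v/R = 0.003811 m/day, D_R = D/R = 0.03253 m²/day.
v_R·t = 0.003811 × 3200 = 12.1952 m; 2√(D_R t) = 20.41 m; argument = (29.3 − 12.1952)/20.41 = 0.8381.
C = C₀ × ½·erfc(0.8381) = 1.60 × 0.1180 = 0.189 mg/L.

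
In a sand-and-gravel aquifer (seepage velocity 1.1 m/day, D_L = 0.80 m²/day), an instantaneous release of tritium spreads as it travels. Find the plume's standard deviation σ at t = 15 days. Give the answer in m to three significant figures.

Dispersive spreading gives a Gaussian with σ² = 2Dt; advection only shifts the center.
σ = √(2 × 0.80 × 15) = 4.90 m.

4.90 m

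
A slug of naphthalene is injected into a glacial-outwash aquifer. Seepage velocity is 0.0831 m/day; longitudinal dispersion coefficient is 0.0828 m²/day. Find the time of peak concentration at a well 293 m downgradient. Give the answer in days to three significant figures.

3510 days

For the 1D instantaneous-source solution, setting ∂C/∂t = 0 at fixed x gives v²t² + 2Dt − x² = 0, so t = (√(D² + v²x²) − D)/v².
√(D² + v²x²) = √(0.0828² + 0.0831² × 293²) = 24.35; v² = 0.00690561.
t = (24.35 − 0.0828)/0.00690561 = 3510 days (vs. the pure-advection estimate x/v = 3530 d).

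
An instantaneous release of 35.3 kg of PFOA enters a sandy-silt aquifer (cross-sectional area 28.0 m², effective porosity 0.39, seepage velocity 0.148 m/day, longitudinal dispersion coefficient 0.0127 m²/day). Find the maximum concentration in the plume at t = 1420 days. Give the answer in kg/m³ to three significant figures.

0.215 kg/m³

The peak of an instantaneous 1D plume sits at x = vt; there the Gaussian factor is 1 and C_max = M/(n_e·A·√(4πDt)), where n_e·A is the pore area the mass is dissolved in.
√(4πDt) = √(4π × 0.0127 × 1420) = 15.05 m, so C_max = 35.3/(0.39 × 28.0 × 15.05) = 0.215 kg/m³.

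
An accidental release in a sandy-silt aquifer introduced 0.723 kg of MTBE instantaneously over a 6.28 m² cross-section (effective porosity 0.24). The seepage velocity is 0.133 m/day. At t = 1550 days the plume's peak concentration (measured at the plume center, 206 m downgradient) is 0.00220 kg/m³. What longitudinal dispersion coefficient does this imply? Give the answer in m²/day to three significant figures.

2.44 m²/day

At the plume center C_max = M/(n_e·A·√(4πDt)), so D = M²/(4πt·(n_e·A·C_max)²).
n_e·A·C_max = 0.24 × 6.28 × 0.00220 = 0.003316 kg/m.
D = 0.723²/(4π × 1550 × 0.003316²) = 2.44 m²/day.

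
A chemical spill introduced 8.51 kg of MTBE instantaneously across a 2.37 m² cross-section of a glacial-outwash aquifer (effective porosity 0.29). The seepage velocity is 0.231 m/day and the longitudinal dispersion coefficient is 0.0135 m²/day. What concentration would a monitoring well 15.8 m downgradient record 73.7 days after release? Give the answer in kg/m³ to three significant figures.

For an instantaneous plane source, C(x,t) = M/(n_e·A·√(4πDt)) · exp(−(x−vt)²/(4Dt)), with n_e·A the pore (flow) area.
Plume center vt = 0.231 × 73.7 = 17.0247 m, so the well at 15.8 m is 1.2247 m upgradient of the peak.
√(4πDt) = 3.536 m, giving peak height M/(n_e·A·√(4πDt)) = 8.51/(0.29 × 2.37 × 3.536) = 3.502 kg/m³.
(x−vt)²/(4Dt) = (-1.2247)²/(4 × 0.0135 × 73.7) = 0.3769; exp(−0.3769) = 0.6860.
C = 3.502 × 0.6860 = 2.40 kg/m³.

2.40 kg/m³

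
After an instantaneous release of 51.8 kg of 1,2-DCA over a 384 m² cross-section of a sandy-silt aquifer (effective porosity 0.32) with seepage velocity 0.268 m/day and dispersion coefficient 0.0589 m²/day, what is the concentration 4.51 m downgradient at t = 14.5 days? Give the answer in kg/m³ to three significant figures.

For an instantaneous plane source, C(x,t) = M/(n_e·A·√(4πDt)) · exp(−(x−vt)²/(4Dt)), with n_e·A the pore (flow) area.
Plume center vt = 0.268 × 14.5 = 3.886 m, so the well at 4.51 m is 0.624 m downgradient of the peak.
√(4πDt) = 3.276 m, giving peak height M/(n_e·A·√(4πDt)) = 51.8/(0.32 × 384 × 3.276) = 0.1287 kg/m³.
(x−vt)²/(4Dt) = (0.624)²/(4 × 0.0589 × 14.5) = 0.1140; exp(−0.1140) = 0.8923.
C = 0.1287 × 0.8923 = 0.115 kg/m³.

0.115 kg/m³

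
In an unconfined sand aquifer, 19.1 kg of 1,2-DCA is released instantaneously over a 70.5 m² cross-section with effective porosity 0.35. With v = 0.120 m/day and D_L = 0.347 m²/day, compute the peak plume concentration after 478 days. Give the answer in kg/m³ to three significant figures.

The peak of an instantaneous 1D plume sits at x = vt; there the Gaussian factor is 1 and C_max = M/(n_e·A·√(4πDt)), where n_e·A is the pore area the mass is dissolved in.
√(4πDt) = √(4π × 0.347 × 478) = 45.65 m, so C_max = 19.1/(0.35 × 70.5 × 45.65) = 0.0170 kg/m³.

0.0170 kg/m³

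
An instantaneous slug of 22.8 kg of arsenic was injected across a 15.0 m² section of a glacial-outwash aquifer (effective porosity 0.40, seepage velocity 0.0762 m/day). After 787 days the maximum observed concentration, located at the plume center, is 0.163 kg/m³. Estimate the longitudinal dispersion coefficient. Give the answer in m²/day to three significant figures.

0.0550 m²/day

At the plume center C_max = M/(n_e·A·√(4πDt)), so D = M²/(4πt·(n_e·A·C_max)²).
n_e·A·C_max = 0.40 × 15.0 × 0.163 = 0.9780 kg/m.
D = 22.8²/(4π × 787 × 0.9780²) = 0.0550 m²/day.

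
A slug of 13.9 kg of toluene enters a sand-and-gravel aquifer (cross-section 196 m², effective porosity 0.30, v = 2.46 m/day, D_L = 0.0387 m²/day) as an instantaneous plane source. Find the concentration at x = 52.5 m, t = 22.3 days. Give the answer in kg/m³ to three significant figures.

0.0143 kg/m³

For an instantaneous plane source, C(x,t) = M/(n_e·A·√(4πDt)) · exp(−(x−vt)²/(4Dt)), with n_e·A the pore (flow) area.
Plume center vt = 2.46 × 22.3 = 54.858 m, so the well at 52.5 m is 2.358 m upgradient of the peak.
√(4πDt) = 3.293 m, giving peak height M/(n_e·A·√(4πDt)) = 13.9/(0.30 × 196 × 3.293) = 0.07179 kg/m³.
(x−vt)²/(4Dt) = (-2.358)²/(4 × 0.0387 × 22.3) = 1.611; exp(−1.611) = 0.1997.
C = 0.07179 × 0.1997 = 0.0143 kg/m³.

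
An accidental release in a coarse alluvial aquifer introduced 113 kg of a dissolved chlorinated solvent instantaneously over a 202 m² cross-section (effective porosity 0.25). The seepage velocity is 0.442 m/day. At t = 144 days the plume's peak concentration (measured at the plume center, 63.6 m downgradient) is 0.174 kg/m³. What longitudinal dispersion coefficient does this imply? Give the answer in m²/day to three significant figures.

At the plume center C_max = M/(n_e·A·√(4πDt)), so D = M²/(4πt·(n_e·A·C_max)²).
n_e·A·C_max = 0.25 × 202 × 0.174 = 8.787 kg/m.
D = 113²/(4π × 144 × 8.787²) = 0.0914 m²/day.

0.0914 m²/day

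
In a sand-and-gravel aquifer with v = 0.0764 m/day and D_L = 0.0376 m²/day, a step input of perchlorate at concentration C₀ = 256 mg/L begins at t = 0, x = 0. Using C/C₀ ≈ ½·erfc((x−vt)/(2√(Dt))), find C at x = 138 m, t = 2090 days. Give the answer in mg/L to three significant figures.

For a continuous step input, C/C₀ ≈ ½·erfc((x−vt)/(2√(Dt))).
vt = 0.0764 × 2090 = 159.676 m and 2√(Dt) = 2√(0.0376 × 2090) = 17.73 m.
Argument (x−vt)/(2√(Dt)) = (138 − 159.676)/17.73 = -1.223; ½·erfc(-1.223) = 0.9581.
C = 256 × 0.9581 = 245 mg/L.

245 mg/L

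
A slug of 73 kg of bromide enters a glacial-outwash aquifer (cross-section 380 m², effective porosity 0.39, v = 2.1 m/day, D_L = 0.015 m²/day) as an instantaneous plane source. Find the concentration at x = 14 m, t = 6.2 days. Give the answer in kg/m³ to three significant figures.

For an instantaneous plane source, C(x,t) = M/(n_e·A·√(4πDt)) · exp(−(x−vt)²/(4Dt)), with n_e·A the pore (flow) area.
Plume center vt = 2.1 × 6.2 = 13.02 m, so the well at 14 m is 0.98 m downgradient of the peak.
√(4πDt) = 1.081 m, giving peak height M/(n_e·A·√(4πDt)) = 73/(0.39 × 380 × 1.081) = 0.4557 kg/m³.
(x−vt)²/(4Dt) = (0.98)²/(4 × 0.015 × 6.2) = 2.582; exp(−2.582) = 0.07562.
C = 0.4557 × 0.07562 = 0.0345 kg/m³.

0.0345 kg/m³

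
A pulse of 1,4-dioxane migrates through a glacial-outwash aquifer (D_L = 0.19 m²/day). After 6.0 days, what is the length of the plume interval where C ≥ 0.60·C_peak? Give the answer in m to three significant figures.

The plume is Gaussian with σ = √(2Dt) = √(2 × 0.19 × 6.0) = 1.510 m.
C/C_peak = exp(−Δx²/(2σ²)) = 0.60 ⇒ Δx = σ·√(−2 ln 0.60) = 1.510 × 1.011 = 1.527 m.
Width = 2Δx = 3.05 m.

3.05 m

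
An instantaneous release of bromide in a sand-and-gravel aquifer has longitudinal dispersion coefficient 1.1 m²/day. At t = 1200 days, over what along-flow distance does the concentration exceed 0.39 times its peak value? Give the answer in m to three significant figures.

The plume is Gaussian with σ = √(2Dt) = √(2 × 1.1 × 1200) = 51.38 m.
C/C_peak = exp(−Δx²/(2σ²)) = 0.39 ⇒ Δx = σ·√(−2 ln 0.39) = 51.38 × 1.372 = 70.49 m.
Width = 2Δx = 141 m.

141 m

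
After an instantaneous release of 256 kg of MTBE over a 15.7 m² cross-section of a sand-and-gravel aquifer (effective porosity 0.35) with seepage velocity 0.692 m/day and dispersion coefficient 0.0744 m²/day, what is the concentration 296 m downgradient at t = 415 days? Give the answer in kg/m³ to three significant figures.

1.26 kg/m³

For an instantaneous plane source, C(x,t) = M/(n_e·A·√(4πDt)) · exp(−(x−vt)²/(4Dt)), with n_e·A the pore (flow) area.
Plume center vt = 0.692 × 415 = 287.18 m, so the well at 296 m is 8.82 m downgradient of the peak.
√(4πDt) = 19.70 m, giving peak height M/(n_e·A·√(4πDt)) = 256/(0.35 × 15.7 × 19.70) = 2.365 kg/m³.
(x−vt)²/(4Dt) = (8.82)²/(4 × 0.0744 × 415) = 0.6299; exp(−0.6299) = 0.5326.
C = 2.365 × 0.5326 = 1.26 kg/m³.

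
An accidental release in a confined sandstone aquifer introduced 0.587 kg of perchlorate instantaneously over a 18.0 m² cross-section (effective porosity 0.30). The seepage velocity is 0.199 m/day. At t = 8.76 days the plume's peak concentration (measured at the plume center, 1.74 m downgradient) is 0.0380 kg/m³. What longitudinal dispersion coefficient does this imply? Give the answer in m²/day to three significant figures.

At the plume center C_max = M/(n_e·A·√(4πDt)), so D = M²/(4πt·(n_e·A·C_max)²).
n_e·A·C_max = 0.30 × 18.0 × 0.0380 = 0.2052 kg/m.
D = 0.587²/(4π × 8.76 × 0.2052²) = 0.0743 m²/day.

0.0743 m²/day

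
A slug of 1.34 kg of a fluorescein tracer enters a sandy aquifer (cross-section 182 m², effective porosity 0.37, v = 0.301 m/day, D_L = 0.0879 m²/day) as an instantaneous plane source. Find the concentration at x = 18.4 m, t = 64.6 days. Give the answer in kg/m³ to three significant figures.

0.00225 kg/m³

For an instantaneous plane source, C(x,t) = M/(n_e·A·√(4πDt)) · exp(−(x−vt)²/(4Dt)), with n_e·A the pore (flow) area.
Plume center vt = 0.301 × 64.6 = 19.4446 m, so the well at 18.4 m is 1.0446 m upgradient of the peak.
√(4πDt) = 8.447 m, giving peak height M/(n_e·A·√(4πDt)) = 1.34/(0.37 × 182 × 8.447) = 0.002356 kg/m³.
(x−vt)²/(4Dt) = (-1.0446)²/(4 × 0.0879 × 64.6) = 0.04804; exp(−0.04804) = 0.9531.
C = 0.002356 × 0.9531 = 0.00225 kg/m³.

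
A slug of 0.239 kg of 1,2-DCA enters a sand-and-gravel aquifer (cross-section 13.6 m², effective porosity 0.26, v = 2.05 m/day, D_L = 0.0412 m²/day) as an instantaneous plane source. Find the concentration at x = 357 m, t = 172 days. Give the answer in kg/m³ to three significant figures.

For an instantaneous plane source, C(x,t) = M/(n_e·A·√(4πDt)) · exp(−(x−vt)²/(4Dt)), with n_e·A the pore (flow) area.
Plume center vt = 2.05 × 172 = 352.6 m, so the well at 357 m is 4.4 m downgradient of the peak.
√(4πDt) = 9.437 m, giving peak height M/(n_e·A·√(4πDt)) = 0.239/(0.26 × 13.6 × 9.437) = 0.007162 kg/m³.
(x−vt)²/(4Dt) = (4.4)²/(4 × 0.0412 × 172) = 0.6830; exp(−0.6830) = 0.5051.
C = 0.007162 × 0.5051 = 0.00362 kg/m³.

0.00362 kg/m³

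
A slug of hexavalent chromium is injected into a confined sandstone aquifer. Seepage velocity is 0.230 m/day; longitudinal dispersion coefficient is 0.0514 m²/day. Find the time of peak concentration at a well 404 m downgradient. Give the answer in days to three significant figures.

1760 days

For the 1D instantaneous-source solution, setting ∂C/∂t = 0 at fixed x gives v²t² + 2Dt − x² = 0, so t = (√(D² + v²x²) − D)/v².
√(D² + v²x²) = √(0.0514² + 0.230² × 404²) = 92.92; v² = 0.0529.
t = (92.92 − 0.0514)/0.0529 = 1760 days (vs. the pure-advection estimate x/v = 1760 d).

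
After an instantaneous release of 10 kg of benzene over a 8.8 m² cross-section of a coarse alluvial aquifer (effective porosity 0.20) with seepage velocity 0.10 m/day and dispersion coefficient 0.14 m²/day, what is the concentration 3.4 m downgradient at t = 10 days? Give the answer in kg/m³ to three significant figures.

For an instantaneous plane source, C(x,t) = M/(n_e·A·√(4πDt)) · exp(−(x−vt)²/(4Dt)), with n_e·A the pore (flow) area.
Plume center vt = 0.10 × 10 = 1 m, so the well at 3.4 m is 2.4 m downgradient of the peak.
√(4πDt) = 4.194 m, giving peak height M/(n_e·A·√(4πDt)) = 10/(0.20 × 8.8 × 4.194) = 1.355 kg/m³.
(x−vt)²/(4Dt) = (2.4)²/(4 × 0.14 × 10) = 1.029; exp(−1.029) = 0.3574.
C = 1.355 × 0.3574 = 0.484 kg/m³.

0.484 kg/m³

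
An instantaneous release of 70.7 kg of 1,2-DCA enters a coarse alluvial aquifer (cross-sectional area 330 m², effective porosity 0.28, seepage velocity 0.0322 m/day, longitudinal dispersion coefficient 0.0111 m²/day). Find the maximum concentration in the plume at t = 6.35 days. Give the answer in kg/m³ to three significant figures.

0.813 kg/m³

The peak of an instantaneous 1D plume sits at x = vt; there the Gaussian factor is 1 and C_max = M/(n_e·A·√(4πDt)), where n_e·A is the pore area the mass is dissolved in.
√(4πDt) = √(4π × 0.0111 × 6.35) = 0.9411 m, so C_max = 70.7/(0.28 × 330 × 0.9411) = 0.813 kg/m³.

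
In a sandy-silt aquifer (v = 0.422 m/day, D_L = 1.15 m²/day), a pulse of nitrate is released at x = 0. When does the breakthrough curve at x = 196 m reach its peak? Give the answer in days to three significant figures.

For the 1D instantaneous-source solution, setting ∂C/∂t = 0 at fixed x gives v²t² + 2Dt − x² = 0, so t = (√(D² + v²x²) − D)/v².
√(D² + v²x²) = √(1.15² + 0.422² × 196²) = 82.72; v² = 0.178084.
t = (82.72 − 1.15)/0.178084 = 458 days (vs. the pure-advection estimate x/v = 464 d).

458 days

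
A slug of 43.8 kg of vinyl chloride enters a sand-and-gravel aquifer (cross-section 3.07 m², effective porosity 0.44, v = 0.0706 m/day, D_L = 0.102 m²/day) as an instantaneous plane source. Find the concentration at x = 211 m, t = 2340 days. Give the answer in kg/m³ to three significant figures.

For an instantaneous plane source, C(x,t) = M/(n_e·A·√(4πDt)) · exp(−(x−vt)²/(4Dt)), with n_e·A the pore (flow) area.
Plume center vt = 0.0706 × 2340 = 165.204 m, so the well at 211 m is 45.796 m downgradient of the peak.
√(4πDt) = 54.77 m, giving peak height M/(n_e·A·√(4πDt)) = 43.8/(0.44 × 3.07 × 54.77) = 0.5920 kg/m³.
(x−vt)²/(4Dt) = (45.796)²/(4 × 0.102 × 2340) = 2.197; exp(−2.197) = 0.1111.
C = 0.5920 × 0.1111 = 0.0658 kg/m³.

0.0658 kg/m³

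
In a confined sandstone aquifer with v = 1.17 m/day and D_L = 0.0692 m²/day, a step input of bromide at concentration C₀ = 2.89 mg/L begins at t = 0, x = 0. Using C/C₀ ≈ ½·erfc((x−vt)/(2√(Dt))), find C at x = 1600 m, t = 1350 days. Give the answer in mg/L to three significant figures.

For a continuous step input, C/C₀ ≈ ½·erfc((x−vt)/(2√(Dt))).
vt = 1.17 × 1350 = 1579.5 m and 2√(Dt) = 2√(0.0692 × 1350) = 19.33 m.
Argument (x−vt)/(2√(Dt)) = (1600 − 1579.5)/19.33 = 1.061; ½·erfc(1.061) = 0.06674.
C = 2.89 × 0.06674 = 0.193 mg/L.

0.193 mg/L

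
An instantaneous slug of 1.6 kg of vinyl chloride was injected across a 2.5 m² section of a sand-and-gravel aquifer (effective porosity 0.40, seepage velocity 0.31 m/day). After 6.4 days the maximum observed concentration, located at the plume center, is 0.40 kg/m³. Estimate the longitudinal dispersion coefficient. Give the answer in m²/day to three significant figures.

At the plume center C_max = M/(n_e·A·√(4πDt)), so D = M²/(4πt·(n_e·A·C_max)²).
n_e·A·C_max = 0.40 × 2.5 × 0.40 = 0.4000 kg/m.
D = 1.6²/(4π × 6.4 × 0.4000²) = 0.199 m²/day.

0.199 m²/day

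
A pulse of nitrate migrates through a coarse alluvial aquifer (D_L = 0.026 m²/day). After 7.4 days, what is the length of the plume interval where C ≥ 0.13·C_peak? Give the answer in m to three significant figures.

The plume is Gaussian with σ = √(2Dt) = √(2 × 0.026 × 7.4) = 0.6203 m.
C/C_peak = exp(−Δx²/(2σ²)) = 0.13 ⇒ Δx = σ·√(−2 ln 0.13) = 0.6203 × 2.020 = 1.253 m.
Width = 2Δx = 2.51 m.

2.51 m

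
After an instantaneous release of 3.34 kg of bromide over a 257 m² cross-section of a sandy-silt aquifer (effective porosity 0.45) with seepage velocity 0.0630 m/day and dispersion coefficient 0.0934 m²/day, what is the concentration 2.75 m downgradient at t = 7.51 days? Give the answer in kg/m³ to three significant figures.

For an instantaneous plane source, C(x,t) = M/(n_e·A·√(4πDt)) · exp(−(x−vt)²/(4Dt)), with n_e·A the pore (flow) area.
Plume center vt = 0.0630 × 7.51 = 0.47313 m, so the well at 2.75 m is 2.27687 m downgradient of the peak.
√(4πDt) = 2.969 m, giving peak height M/(n_e·A·√(4πDt)) = 3.34/(0.45 × 257 × 2.969) = 0.009727 kg/m³.
(x−vt)²/(4Dt) = (2.27687)²/(4 × 0.0934 × 7.51) = 1.848; exp(−1.848) = 0.1576.
C = 0.009727 × 0.1576 = 0.00153 kg/m³.

0.00153 kg/m³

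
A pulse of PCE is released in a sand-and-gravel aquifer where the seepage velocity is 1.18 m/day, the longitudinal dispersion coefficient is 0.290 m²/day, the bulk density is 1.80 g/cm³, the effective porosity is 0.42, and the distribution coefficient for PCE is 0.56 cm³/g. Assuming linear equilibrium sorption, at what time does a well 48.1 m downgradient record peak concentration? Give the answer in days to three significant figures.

Retardation factor R = 1 + ρ_b·K_d/n = 1 + 1.80 × 0.56/0.42 = 3.400.
Sorption retards both mechanisms: v_R = v/R = 0.3471 m/day, D_R = D/R = 0.08529 m²/day.
Peak time from v_R²t² + 2D_R t − x² = 0: t = (√(D_R² + v_R²x²) − D_R)/v_R².
√(D_R² + v_R²x²) = √(0.08529² + 0.3471² × 48.1²) = 16.70; v_R² = 0.1205.
t = (16.70 − 0.08529)/0.1205 = 138 days.

138 days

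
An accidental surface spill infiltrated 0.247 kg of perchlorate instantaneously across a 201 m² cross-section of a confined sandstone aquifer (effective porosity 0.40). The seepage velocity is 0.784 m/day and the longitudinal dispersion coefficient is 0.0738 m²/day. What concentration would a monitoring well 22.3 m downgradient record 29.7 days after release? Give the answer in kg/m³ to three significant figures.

For an instantaneous plane source, C(x,t) = M/(n_e·A·√(4πDt)) · exp(−(x−vt)²/(4Dt)), with n_e·A the pore (flow) area.
Plume center vt = 0.784 × 29.7 = 23.2848 m, so the well at 22.3 m is 0.9848 m upgradient of the peak.
√(4πDt) = 5.248 m, giving peak height M/(n_e·A·√(4πDt)) = 0.247/(0.40 × 201 × 5.248) = 0.0005854 kg/m³.
(x−vt)²/(4Dt) = (-0.9848)²/(4 × 0.0738 × 29.7) = 0.1106; exp(−0.1106) = 0.8953.
C = 0.0005854 × 0.8953 = 0.000524 kg/m³.

0.000524 kg/m³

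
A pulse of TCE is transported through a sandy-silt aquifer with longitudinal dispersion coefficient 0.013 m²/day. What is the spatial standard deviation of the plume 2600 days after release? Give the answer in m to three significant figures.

Dispersive spreading gives a Gaussian with σ² = 2Dt; advection only shifts the center.
σ = √(2 × 0.013 × 2600) = 8.22 m.

8.22 m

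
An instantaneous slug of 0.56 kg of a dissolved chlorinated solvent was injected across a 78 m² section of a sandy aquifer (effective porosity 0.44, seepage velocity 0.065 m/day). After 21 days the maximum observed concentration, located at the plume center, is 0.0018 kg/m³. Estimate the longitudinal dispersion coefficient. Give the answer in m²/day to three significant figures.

At the plume center C_max = M/(n_e·A·√(4πDt)), so D = M²/(4πt·(n_e·A·C_max)²).
n_e·A·C_max = 0.44 × 78 × 0.0018 = 0.06178 kg/m.
D = 0.56²/(4π × 21 × 0.06178²) = 0.311 m²/day.

0.311 m²/day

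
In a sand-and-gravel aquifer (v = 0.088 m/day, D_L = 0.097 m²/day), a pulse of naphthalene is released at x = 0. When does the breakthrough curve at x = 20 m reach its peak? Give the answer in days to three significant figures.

For the 1D instantaneous-source solution, setting ∂C/∂t = 0 at fixed x gives v²t² + 2Dt − x² = 0, so t = (√(D² + v²x²) − D)/v².
√(D² + v²x²) = √(0.097² + 0.088² × 20²) = 1.763; v² = 0.007744.
t = (1.763 − 0.097)/0.007744 = 215 days (vs. the pure-advection estimate x/v = 227 d).

215 days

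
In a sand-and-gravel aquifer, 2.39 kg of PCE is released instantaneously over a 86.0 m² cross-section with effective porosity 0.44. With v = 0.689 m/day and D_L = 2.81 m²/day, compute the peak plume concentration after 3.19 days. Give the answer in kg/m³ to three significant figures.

The peak of an instantaneous 1D plume sits at x = vt; there the Gaussian factor is 1 and C_max = M/(n_e·A·√(4πDt)), where n_e·A is the pore area the mass is dissolved in.
√(4πDt) = √(4π × 2.81 × 3.19) = 10.61 m, so C_max = 2.39/(0.44 × 86.0 × 10.61) = 0.00595 kg/m³.

0.00595 kg/m³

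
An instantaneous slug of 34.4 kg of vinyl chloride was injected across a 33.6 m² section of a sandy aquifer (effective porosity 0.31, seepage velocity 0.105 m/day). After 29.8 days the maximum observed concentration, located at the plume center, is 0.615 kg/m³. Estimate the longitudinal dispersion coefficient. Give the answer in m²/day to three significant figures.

At the plume center C_max = M/(n_e·A·√(4πDt)), so D = M²/(4πt·(n_e·A·C_max)²).
n_e·A·C_max = 0.31 × 33.6 × 0.615 = 6.406 kg/m.
D = 34.4²/(4π × 29.8 × 6.406²) = 0.0770 m²/day.

0.0770 m²/day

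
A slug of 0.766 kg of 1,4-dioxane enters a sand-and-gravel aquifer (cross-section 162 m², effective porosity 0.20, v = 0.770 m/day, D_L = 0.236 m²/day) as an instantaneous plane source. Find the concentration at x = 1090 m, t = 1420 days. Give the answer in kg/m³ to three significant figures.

For an instantaneous plane source, C(x,t) = M/(n_e·A·√(4πDt)) · exp(−(x−vt)²/(4Dt)), with n_e·A the pore (flow) area.
Plume center vt = 0.770 × 1420 = 1093.4 m, so the well at 1090 m is 3.4 m upgradient of the peak.
√(4πDt) = 64.89 m, giving peak height M/(n_e·A·√(4πDt)) = 0.766/(0.20 × 162 × 64.89) = 0.0003643 kg/m³.
(x−vt)²/(4Dt) = (-3.4)²/(4 × 0.236 × 1420) = 0.008624; exp(−0.008624) = 0.9914.
C = 0.0003643 × 0.9914 = 0.000361 kg/m³.

0.000361 kg/m³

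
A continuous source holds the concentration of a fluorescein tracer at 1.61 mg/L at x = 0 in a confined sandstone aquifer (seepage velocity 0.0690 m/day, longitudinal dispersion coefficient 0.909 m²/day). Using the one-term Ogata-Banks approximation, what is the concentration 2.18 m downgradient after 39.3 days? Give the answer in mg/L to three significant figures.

For a continuous step input, C/C₀ ≈ ½·erfc((x−vt)/(2√(Dt))).
vt = 0.0690 × 39.3 = 2.7117 m and 2√(Dt) = 2√(0.909 × 39.3) = 11.95 m.
Argument (x−vt)/(2√(Dt)) = (2.18 − 2.7117)/11.95 = -0.04449; ½·erfc(-0.04449) = 0.5251.
C = 1.61 × 0.5251 = 0.845 mg/L.

0.845 mg/L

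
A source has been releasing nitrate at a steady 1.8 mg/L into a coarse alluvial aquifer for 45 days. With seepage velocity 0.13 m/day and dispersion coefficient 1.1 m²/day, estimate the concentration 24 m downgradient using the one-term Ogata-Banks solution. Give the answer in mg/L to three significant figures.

For a continuous step input, C/C₀ ≈ ½·erfc((x−vt)/(2√(Dt))).
vt = 0.13 × 45 = 5.85 m and 2√(Dt) = 2√(1.1 × 45) = 14.07 m.
Argument (x−vt)/(2√(Dt)) = (24 − 5.85)/14.07 = 1.290; ½·erfc(1.290) = 0.03405.
C = 1.8 × 0.03405 = 0.0613 mg/L.

0.0613 mg/L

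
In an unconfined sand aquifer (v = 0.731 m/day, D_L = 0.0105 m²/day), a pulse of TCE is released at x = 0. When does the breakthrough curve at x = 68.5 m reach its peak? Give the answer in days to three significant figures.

93.7 days

For the 1D instantaneous-source solution, setting ∂C/∂t = 0 at fixed x gives v²t² + 2Dt − x² = 0, so t = (√(D² + v²x²) − D)/v².
√(D² + v²x²) = √(0.0105² + 0.731² × 68.5²) = 50.07; v² = 0.534361.
t = (50.07 − 0.0105)/0.534361 = 93.7 days (vs. the pure-advection estimate x/v = 93.7 d).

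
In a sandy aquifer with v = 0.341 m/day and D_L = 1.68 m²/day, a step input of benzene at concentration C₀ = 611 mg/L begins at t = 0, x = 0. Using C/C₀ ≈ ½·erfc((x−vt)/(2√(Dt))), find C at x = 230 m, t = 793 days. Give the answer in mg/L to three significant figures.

479 mg/L

For a continuous step input, C/C₀ ≈ ½·erfc((x−vt)/(2√(Dt))).
vt = 0.341 × 793 = 270.413 m and 2√(Dt) = 2√(1.68 × 793) = 73.00 m.
Argument (x−vt)/(2√(Dt)) = (230 − 270.413)/73.00 = -0.5536; ½·erfc(-0.5536) = 0.7832.
C = 611 × 0.7832 = 479 mg/L.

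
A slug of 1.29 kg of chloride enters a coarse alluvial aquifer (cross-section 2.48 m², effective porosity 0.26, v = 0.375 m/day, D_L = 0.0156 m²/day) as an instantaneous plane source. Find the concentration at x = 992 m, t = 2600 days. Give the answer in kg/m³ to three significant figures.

For an instantaneous plane source, C(x,t) = M/(n_e·A·√(4πDt)) · exp(−(x−vt)²/(4Dt)), with n_e·A the pore (flow) area.
Plume center vt = 0.375 × 2600 = 975 m, so the well at 992 m is 17 m downgradient of the peak.
√(4πDt) = 22.58 m, giving peak height M/(n_e·A·√(4πDt)) = 1.29/(0.26 × 2.48 × 22.58) = 0.08860 kg/m³.
(x−vt)²/(4Dt) = (17)²/(4 × 0.0156 × 2600) = 1.781; exp(−1.781) = 0.1685.
C = 0.08860 × 0.1685 = 0.0149 kg/m³.

0.0149 kg/m³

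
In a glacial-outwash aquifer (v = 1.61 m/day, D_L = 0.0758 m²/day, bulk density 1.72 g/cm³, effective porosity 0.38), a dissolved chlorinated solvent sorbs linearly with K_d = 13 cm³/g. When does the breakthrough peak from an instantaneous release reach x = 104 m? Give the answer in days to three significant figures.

Retardation factor R = 1 + ρ_b·K_d/n = 1 + 1.72 × 13/0.38 = 59.84.
Sorption retards both mechanisms: v_R = v/R = 0.02691 m/day, D_R = D/R = 0.001267 m²/day.
Peak time from v_R²t² + 2D_R t − x² = 0: t = (√(D_R² + v_R²x²) − D_R)/v_R².
√(D_R² + v_R²x²) = √(0.001267² + 0.02691² × 104²) = 2.799; v_R² = 0.0007241.
t = (2.799 − 0.001267)/0.0007241 = 3860 days.

3860 days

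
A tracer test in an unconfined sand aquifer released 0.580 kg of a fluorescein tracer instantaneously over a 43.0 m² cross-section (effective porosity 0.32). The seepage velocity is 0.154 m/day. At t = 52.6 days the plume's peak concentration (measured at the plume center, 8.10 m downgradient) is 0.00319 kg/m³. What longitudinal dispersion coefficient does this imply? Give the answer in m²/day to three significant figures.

At the plume center C_max = M/(n_e·A·√(4πDt)), so D = M²/(4πt·(n_e·A·C_max)²).
n_e·A·C_max = 0.32 × 43.0 × 0.00319 = 0.04389 kg/m.
D = 0.580²/(4π × 52.6 × 0.04389²) = 0.264 m²/day.

0.264 m²/day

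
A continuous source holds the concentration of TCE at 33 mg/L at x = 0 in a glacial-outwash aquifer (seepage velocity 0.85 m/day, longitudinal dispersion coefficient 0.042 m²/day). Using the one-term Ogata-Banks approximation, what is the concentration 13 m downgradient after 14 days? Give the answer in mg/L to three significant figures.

5.12 mg/L

For a continuous step input, C/C₀ ≈ ½·erfc((x−vt)/(2√(Dt))).
vt = 0.85 × 14 = 11.9 m and 2√(Dt) = 2√(0.042 × 14) = 1.534 m.
Argument (x−vt)/(2√(Dt)) = (13 − 11.9)/1.534 = 0.7171; ½·erfc(0.7171) = 0.1553.
C = 33 × 0.1553 = 5.12 mg/L.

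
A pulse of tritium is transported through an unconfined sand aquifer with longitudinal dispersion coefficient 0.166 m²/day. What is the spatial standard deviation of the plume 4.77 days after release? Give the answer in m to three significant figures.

Dispersive spreading gives a Gaussian with σ² = 2Dt; advection only shifts the center.
σ = √(2 × 0.166 × 4.77) = 1.26 m.

1.26 m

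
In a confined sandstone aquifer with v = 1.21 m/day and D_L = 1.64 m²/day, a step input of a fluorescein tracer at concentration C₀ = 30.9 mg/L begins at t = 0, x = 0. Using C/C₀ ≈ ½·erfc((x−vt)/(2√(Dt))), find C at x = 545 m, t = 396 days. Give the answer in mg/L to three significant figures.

For a continuous step input, C/C₀ ≈ ½·erfc((x−vt)/(2√(Dt))).
vt = 1.21 × 396 = 479.16 m and 2√(Dt) = 2√(1.64 × 396) = 50.97 m.
Argument (x−vt)/(2√(Dt)) = (545 − 479.16)/50.97 = 1.292; ½·erfc(1.292) = 0.03384.
C = 30.9 × 0.03384 = 1.05 mg/L.

1.05 mg/L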